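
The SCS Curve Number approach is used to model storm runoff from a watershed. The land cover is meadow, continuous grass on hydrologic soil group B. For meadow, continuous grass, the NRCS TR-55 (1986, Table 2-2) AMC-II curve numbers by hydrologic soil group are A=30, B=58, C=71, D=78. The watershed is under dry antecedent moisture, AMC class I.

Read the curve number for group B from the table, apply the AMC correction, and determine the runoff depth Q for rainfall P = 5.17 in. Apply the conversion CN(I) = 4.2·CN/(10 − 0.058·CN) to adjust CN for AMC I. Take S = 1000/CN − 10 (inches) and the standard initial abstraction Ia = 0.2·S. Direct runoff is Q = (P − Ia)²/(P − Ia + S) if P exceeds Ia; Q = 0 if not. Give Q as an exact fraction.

NRCS table: meadow, continuous grass, soil group B → CN(II) = 58
Dry (AMC I): CN(I) = 4.2·58/(10 − 0.058·58) = (1218/5)/(1659/250) = 2900/79 ≈ 36.709
Retention S: 1000/CN − 10 with CN=36.709 → S = 500/29 ≈ 17.241 in
Initial abstraction Ia = S/5 = (500/29)/5 = 100/29 ≈ 3.448 in
Excess rainfall: 5.170 − 3.448 = 1.722 in; P > Ia so Q > 0
Runoff Q = (P−Ia)²/(P−Ia+S) = (1.722)²/(1.722+17.241) = 24930049/159479700 ≈ 0.156 in

Q = 24930049/159479700 in ≈ 0.156 in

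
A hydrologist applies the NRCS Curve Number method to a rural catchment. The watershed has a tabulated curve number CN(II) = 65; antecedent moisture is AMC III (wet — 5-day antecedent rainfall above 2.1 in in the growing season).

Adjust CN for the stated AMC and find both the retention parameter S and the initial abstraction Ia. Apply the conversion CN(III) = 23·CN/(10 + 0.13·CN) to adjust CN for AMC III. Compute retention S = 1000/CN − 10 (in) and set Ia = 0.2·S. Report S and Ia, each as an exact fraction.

S = 700/299 in ≈ 2.341 in; Ia = 140/299 in ≈ 0.468 in

Wet (AMC III): CN(III) = 23·65/(10 + 0.13·65) = 1495/(369/20) = 29900/369 ≈ 81.030
Retention S: 1000/CN − 10 with CN=81.030 → S = 700/299 ≈ 2.341 in
Ia = 0.2S: 0.2·2.341 = 0.468 in (exactly 140/299)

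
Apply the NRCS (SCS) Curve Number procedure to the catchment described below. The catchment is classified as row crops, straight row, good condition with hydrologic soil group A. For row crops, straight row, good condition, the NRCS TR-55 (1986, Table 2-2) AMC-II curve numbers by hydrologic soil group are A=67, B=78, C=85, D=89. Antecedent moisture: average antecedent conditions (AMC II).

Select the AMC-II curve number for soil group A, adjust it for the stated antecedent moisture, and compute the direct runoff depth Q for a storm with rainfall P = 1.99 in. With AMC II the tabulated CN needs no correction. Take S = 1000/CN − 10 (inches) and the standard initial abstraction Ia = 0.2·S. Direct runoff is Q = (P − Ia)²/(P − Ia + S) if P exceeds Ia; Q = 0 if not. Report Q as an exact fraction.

Q = 45333289/266211100 in ≈ 0.170 in

NRCS table: row crops, straight row, good condition, soil group A → CN(II) = 67
Average conditions: CN = 67 (no AMC adjustment).
Max retention: S = 1000/67 − 10 = 330/67 in (≈ 4.925 in)
Ia = 0.2·(330/67) = 66/67 in ≈ 0.985 in
Excess rainfall: 1.990 − 0.985 = 1.005 in; P > Ia so Q > 0
Q = (6733/6700)²/((6733/6700) + 330/67) = (45333289/44890000)/(39733/6700) = 45333289/266211100 in ≈ 0.170 in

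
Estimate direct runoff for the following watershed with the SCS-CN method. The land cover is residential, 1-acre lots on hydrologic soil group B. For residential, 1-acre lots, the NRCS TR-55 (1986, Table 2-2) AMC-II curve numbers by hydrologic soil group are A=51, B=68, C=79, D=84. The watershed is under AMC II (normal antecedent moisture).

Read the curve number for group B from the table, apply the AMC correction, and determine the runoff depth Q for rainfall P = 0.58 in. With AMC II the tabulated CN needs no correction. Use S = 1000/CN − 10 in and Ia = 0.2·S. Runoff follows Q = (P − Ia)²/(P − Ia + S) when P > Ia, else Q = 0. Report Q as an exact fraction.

NRCS table: residential, 1-acre lots, soil group B → CN(II) = 68
Average conditions: CN = 68 (no AMC adjustment).
S = 1000/68 − 10 = 80/17 in ≈ 4.706 in
Initial abstraction Ia = S/5 = (80/17)/5 = 16/17 ≈ 0.941 in
P = 0.580 ≤ Ia = 0.941 in: entire storm abstracted, Q = 0.

Q = 0 in ≈ 0.000 in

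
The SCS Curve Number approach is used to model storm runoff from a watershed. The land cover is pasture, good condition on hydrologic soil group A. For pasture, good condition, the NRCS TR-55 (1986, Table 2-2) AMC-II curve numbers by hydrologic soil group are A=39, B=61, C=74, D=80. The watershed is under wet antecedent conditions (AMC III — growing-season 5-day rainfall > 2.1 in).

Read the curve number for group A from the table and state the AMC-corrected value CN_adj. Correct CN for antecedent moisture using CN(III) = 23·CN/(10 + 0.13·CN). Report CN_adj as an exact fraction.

NRCS table: pasture, good condition, soil group A → CN(II) = 39
CN(III) from CN(II)=39: (23·39)/(10 + 0.13·39) = 89700/1507 ≈ 59.522

CN_adj = 89700/1507 ≈ 59.522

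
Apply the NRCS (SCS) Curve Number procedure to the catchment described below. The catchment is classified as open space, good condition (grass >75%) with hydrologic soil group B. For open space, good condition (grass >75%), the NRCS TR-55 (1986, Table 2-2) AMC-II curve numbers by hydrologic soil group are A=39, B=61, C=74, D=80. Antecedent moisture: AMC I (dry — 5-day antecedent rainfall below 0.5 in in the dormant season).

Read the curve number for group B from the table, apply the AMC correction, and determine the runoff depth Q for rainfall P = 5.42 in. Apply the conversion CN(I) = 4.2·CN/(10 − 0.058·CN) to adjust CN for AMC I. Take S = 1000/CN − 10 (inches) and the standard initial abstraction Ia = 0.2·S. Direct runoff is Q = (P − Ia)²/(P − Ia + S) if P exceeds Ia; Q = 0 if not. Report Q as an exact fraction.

NRCS table: open space, good condition (grass >75%), soil group B → CN(II) = 61
Adjust CN=61 to AMC I: 4.2·61/(10 − 0.058·61) → (1281/5) ÷ (3231/500) = 42700/1077 ≈ 39.647
Max retention: S = 1000/(42700/1077) − 10 = 6500/427 in (≈ 15.222 in)
Ia = 0.2·(6500/427) = 1300/427 in ≈ 3.044 in
Since P=5.420 > Ia=3.044: effective rainfall P−Ia = 50717/21350 in
Runoff Q = (P−Ia)²/(P−Ia+S) = (2.376)²/(2.376+15.222) = 2572214089/8021557950 ≈ 0.321 in

Q = 2572214089/8021557950 in ≈ 0.321 in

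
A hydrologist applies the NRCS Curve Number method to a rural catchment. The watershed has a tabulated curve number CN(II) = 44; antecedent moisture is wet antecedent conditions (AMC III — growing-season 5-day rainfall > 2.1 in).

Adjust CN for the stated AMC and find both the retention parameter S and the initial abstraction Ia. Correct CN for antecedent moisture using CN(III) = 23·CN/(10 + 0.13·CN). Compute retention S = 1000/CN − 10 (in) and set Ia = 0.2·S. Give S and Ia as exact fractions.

Wet (AMC III): CN(III) = 23·44/(10 + 0.13·44) = 1012/(393/25) = 25300/393 ≈ 64.377
S = 1000/(25300/393) − 10 = 1400/253 in ≈ 5.534 in
Ia = 0.2S: 0.2·5.534 = 1.107 in (exactly 280/253)

S = 1400/253 in ≈ 5.534 in; Ia = 280/253 in ≈ 1.107 in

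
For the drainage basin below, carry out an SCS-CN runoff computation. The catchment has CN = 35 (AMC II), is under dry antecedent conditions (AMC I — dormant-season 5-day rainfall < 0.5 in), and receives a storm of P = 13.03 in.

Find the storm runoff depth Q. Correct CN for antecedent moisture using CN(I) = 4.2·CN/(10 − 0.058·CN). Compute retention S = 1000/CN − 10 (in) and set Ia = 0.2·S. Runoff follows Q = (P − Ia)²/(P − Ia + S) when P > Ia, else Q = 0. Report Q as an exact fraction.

Q = 3787294681/10459652700 in ≈ 0.362 in

CN(I) from CN(II)=35: (4.2·35)/(10 − 0.058·35) = 14700/797 ≈ 18.444
Retention S: 1000/CN − 10 with CN=18.444 → S = 6500/147 ≈ 44.218 in
Ia = 0.2·(6500/147) = 1300/147 in ≈ 8.844 in
P − Ia = 13.030 − 8.844 = 61541/14700 ≈ 4.186 in (> 0, runoff occurs)
Q: (61541/14700)² ÷ (711541/14700) = 3787294681/10459652700 in (≈ 0.362 in)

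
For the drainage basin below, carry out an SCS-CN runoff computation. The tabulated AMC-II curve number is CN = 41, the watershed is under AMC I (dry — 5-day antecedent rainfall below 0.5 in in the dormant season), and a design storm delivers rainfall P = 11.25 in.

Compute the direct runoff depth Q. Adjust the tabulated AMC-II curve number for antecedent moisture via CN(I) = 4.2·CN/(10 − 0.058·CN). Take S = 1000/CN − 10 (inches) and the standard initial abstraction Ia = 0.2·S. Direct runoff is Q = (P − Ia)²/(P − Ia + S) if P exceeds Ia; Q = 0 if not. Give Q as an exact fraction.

Q = 45874205/91710276 in ≈ 0.500 in

Dry (AMC I): CN(I) = 4.2·41/(10 − 0.058·41) = (861/5)/(3811/500) = 86100/3811 ≈ 22.592
S = 1000/(86100/3811) − 10 = 29500/861 in ≈ 34.262 in
Initial abstraction Ia = S/5 = (29500/861)/5 = 5900/861 ≈ 6.852 in
Excess rainfall: 11.250 − 6.852 = 4.398 in; P > Ia so Q > 0
Runoff Q = (P−Ia)²/(P−Ia+S) = (4.398)²/(4.398+34.262) = 45874205/91710276 ≈ 0.500 in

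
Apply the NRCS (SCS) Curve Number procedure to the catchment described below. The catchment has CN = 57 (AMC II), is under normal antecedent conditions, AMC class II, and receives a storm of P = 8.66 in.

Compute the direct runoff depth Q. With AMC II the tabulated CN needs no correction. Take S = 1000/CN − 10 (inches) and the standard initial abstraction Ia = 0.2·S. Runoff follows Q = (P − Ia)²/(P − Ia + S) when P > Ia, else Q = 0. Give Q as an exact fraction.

Q = 415385161/119360850 in ≈ 3.480 in

Average conditions: CN = 57 (no AMC adjustment).
S = 1000/57 − 10 = 430/57 in ≈ 7.544 in
Ia = 0.2S: 0.2·7.544 = 1.509 in (exactly 86/57)
P − Ia = 8.660 − 1.509 = 20381/2850 ≈ 7.151 in (> 0, runoff occurs)
Q = (20381/2850)²/((20381/2850) + 430/57) = (415385161/8122500)/(41881/2850) = 415385161/119360850 in ≈ 3.480 in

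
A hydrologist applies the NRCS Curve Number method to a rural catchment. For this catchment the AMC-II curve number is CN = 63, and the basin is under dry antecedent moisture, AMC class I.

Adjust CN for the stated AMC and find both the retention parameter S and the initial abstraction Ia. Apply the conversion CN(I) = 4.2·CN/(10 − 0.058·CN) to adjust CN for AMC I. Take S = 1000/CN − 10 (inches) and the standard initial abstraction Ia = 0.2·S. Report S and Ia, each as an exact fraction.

S = 18500/1323 in ≈ 13.983 in; Ia = 3700/1323 in ≈ 2.797 in

Dry (AMC I): CN(I) = 4.2·63/(10 − 0.058·63) = (1323/5)/(3173/500) = 132300/3173 ≈ 41.696
S = 1000/(132300/3173) − 10 = 18500/1323 in ≈ 13.983 in
Ia = 0.2S: 0.2·13.983 = 2.797 in (exactly 3700/1323)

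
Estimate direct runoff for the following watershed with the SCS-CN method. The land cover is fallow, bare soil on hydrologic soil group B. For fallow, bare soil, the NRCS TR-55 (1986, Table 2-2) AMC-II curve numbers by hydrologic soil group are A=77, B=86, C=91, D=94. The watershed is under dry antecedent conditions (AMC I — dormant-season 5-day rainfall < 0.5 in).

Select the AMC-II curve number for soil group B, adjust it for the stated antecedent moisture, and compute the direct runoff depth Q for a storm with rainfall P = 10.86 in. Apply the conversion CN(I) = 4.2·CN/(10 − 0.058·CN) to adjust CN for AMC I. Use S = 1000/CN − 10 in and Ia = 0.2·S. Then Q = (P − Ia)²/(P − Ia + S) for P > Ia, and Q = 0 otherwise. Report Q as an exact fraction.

NRCS table: fallow, bare soil, soil group B → CN(II) = 86
CN(I) from CN(II)=86: (4.2·86)/(10 − 0.058·86) = 12900/179 ≈ 72.067
Retention S: 1000/CN − 10 with CN=72.067 → S = 500/129 ≈ 3.876 in
Ia = 0.2·(500/129) = 100/129 in ≈ 0.775 in
Excess rainfall: 10.860 − 0.775 = 10.085 in; P > Ia so Q > 0
Q: (65047/6450)² ÷ (90047/6450) = 4231112209/580803150 in (≈ 7.285 in)

Q = 4231112209/580803150 in ≈ 7.285 in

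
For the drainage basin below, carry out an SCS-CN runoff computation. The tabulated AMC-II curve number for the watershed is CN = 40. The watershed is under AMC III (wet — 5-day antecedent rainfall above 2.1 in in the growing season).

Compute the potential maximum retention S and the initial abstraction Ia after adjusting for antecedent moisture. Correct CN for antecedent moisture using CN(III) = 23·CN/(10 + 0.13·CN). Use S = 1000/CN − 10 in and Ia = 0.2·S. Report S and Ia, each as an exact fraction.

Wet (AMC III): CN(III) = 23·40/(10 + 0.13·40) = 920/(76/5) = 1150/19 ≈ 60.526
Max retention: S = 1000/(1150/19) − 10 = 150/23 in (≈ 6.522 in)
Ia = 0.2S: 0.2·6.522 = 1.304 in (exactly 30/23)

S = 150/23 in ≈ 6.522 in; Ia = 30/23 in ≈ 1.304 in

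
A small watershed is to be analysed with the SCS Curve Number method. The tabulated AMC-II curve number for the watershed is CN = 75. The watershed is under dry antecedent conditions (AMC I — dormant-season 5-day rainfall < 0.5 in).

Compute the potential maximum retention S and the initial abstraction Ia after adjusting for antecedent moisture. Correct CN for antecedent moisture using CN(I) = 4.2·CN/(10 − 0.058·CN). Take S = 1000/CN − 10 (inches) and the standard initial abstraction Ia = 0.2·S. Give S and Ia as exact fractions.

CN(I) from CN(II)=75: (4.2·75)/(10 − 0.058·75) = 6300/113 ≈ 55.752
Retention S: 1000/CN − 10 with CN=55.752 → S = 500/63 ≈ 7.937 in
Initial abstraction Ia = S/5 = (500/63)/5 = 100/63 ≈ 1.587 in

S = 500/63 in ≈ 7.937 in; Ia = 100/63 in ≈ 1.587 in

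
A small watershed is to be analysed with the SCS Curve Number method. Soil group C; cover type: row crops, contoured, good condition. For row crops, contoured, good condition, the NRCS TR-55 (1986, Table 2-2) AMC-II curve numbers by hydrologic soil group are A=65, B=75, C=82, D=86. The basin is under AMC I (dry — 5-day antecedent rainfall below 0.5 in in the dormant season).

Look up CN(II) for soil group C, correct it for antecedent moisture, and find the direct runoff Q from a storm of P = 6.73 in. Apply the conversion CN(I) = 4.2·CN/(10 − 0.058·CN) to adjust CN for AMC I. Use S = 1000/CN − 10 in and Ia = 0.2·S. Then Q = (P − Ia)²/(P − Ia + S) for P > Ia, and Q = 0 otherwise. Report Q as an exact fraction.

Q = 26618248801/8987433700 in ≈ 2.962 in

NRCS table: row crops, contoured, good condition, soil group C → CN(II) = 82
CN(I) from CN(II)=82: (4.2·82)/(10 − 0.058·82) = 28700/437 ≈ 65.675
Retention S: 1000/CN − 10 with CN=65.675 → S = 1500/287 ≈ 5.226 in
Initial abstraction Ia = S/5 = (1500/287)/5 = 300/287 ≈ 1.045 in
Since P=6.730 > Ia=1.045: effective rainfall P−Ia = 163151/28700 in
Q = (163151/28700)²/((163151/28700) + 1500/287) = (26618248801/823690000)/(313151/28700) = 26618248801/8987433700 in ≈ 2.962 in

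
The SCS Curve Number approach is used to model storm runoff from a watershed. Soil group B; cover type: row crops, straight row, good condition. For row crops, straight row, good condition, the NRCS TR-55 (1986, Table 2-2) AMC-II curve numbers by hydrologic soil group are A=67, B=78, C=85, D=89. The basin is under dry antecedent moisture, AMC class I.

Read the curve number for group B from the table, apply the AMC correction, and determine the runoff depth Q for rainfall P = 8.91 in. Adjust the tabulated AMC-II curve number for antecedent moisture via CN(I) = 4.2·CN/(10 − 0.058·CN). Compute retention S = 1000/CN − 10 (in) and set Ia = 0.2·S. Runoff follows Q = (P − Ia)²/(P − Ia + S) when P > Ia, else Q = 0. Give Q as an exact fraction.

Q = 34914912131/8709164100 in ≈ 4.009 in

NRCS table: row crops, straight row, good condition, soil group B → CN(II) = 78
Adjust CN=78 to AMC I: 4.2·78/(10 − 0.058·78) → (1638/5) ÷ (1369/250) = 81900/1369 ≈ 59.825
Max retention: S = 1000/(81900/1369) − 10 = 5500/819 in (≈ 6.716 in)
Ia = 0.2S: 0.2·6.716 = 1.343 in (exactly 1100/819)
P − Ia = 8.910 − 1.343 = 619729/81900 ≈ 7.567 in (> 0, runoff occurs)
Q: (619729/81900)² ÷ (1169729/81900) = 34914912131/8709164100 in (≈ 4.009 in)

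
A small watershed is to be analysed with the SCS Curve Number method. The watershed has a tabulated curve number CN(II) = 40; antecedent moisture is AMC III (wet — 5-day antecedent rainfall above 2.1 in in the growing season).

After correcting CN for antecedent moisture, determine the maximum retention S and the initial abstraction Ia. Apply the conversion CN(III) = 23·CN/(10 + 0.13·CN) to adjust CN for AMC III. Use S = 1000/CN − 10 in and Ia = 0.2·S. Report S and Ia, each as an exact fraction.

Adjust CN=40 to AMC III: 23·40/(10 + 0.13·40) → 920 ÷ (76/5) = 1150/19 ≈ 60.526
S = 1000/(1150/19) − 10 = 150/23 in ≈ 6.522 in
Initial abstraction Ia = S/5 = (150/23)/5 = 30/23 ≈ 1.304 in

S = 150/23 in ≈ 6.522 in; Ia = 30/23 in ≈ 1.304 in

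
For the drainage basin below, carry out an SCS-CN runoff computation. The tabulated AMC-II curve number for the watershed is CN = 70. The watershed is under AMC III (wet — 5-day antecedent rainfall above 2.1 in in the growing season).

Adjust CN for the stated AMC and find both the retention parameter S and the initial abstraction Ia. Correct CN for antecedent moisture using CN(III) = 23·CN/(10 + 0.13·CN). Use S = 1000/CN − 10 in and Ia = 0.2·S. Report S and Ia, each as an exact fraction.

S = 300/161 in ≈ 1.863 in; Ia = 60/161 in ≈ 0.373 in

Adjust CN=70 to AMC III: 23·70/(10 + 0.13·70) → 1610 ÷ (191/10) = 16100/191 ≈ 84.293
Retention S: 1000/CN − 10 with CN=84.293 → S = 300/161 ≈ 1.863 in
Ia = 0.2·(300/161) = 60/161 in ≈ 0.373 in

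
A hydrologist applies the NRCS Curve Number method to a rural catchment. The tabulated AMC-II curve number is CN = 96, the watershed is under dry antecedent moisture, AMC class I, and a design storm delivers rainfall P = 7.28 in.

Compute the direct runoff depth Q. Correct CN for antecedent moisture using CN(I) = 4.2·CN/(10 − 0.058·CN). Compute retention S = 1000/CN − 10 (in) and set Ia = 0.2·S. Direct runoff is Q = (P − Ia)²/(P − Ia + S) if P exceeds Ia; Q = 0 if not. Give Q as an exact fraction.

CN(I) from CN(II)=96: (4.2·96)/(10 − 0.058·96) = 25200/277 ≈ 90.975
Max retention: S = 1000/(25200/277) − 10 = 125/126 in (≈ 0.992 in)
Ia = 0.2S: 0.2·0.992 = 0.198 in (exactly 25/126)
Excess rainfall: 7.280 − 0.198 = 7.082 in; P > Ia so Q > 0
Q: (22307/3150)² ÷ (12716/1575) = 497602249/80110800 in (≈ 6.211 in)

Q = 497602249/80110800 in ≈ 6.211 in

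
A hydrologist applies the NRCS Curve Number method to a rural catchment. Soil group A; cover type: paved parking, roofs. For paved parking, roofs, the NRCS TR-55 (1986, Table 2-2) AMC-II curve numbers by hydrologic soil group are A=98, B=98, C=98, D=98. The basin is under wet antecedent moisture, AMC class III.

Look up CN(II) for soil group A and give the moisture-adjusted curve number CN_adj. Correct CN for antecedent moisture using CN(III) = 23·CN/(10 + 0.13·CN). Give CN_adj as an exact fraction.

NRCS table: paved parking, roofs, soil group A → CN(II) = 98
Wet (AMC III): CN(III) = 23·98/(10 + 0.13·98) = 2254/(1137/50) = 112700/1137 ≈ 99.120

CN_adj = 112700/1137 ≈ 99.120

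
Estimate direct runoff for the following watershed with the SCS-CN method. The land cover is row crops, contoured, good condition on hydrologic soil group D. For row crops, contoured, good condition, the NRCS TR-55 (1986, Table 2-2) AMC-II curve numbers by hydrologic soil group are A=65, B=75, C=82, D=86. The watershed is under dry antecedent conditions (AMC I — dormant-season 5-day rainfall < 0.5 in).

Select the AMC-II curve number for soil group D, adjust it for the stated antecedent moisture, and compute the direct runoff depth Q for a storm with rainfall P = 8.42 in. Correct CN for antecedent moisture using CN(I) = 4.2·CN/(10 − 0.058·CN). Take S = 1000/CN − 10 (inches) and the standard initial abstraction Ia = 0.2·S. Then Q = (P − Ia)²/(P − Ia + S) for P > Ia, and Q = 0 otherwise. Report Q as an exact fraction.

Q = 2431377481/479293050 in ≈ 5.073 in

NRCS table: row crops, contoured, good condition, soil group D → CN(II) = 86
CN(I) from CN(II)=86: (4.2·86)/(10 − 0.058·86) = 12900/179 ≈ 72.067
Max retention: S = 1000/(12900/179) − 10 = 500/129 in (≈ 3.876 in)
Initial abstraction Ia = S/5 = (500/129)/5 = 100/129 ≈ 0.775 in
Excess rainfall: 8.420 − 0.775 = 7.645 in; P > Ia so Q > 0
Q: (49309/6450)² ÷ (74309/6450) = 2431377481/479293050 in (≈ 5.073 in)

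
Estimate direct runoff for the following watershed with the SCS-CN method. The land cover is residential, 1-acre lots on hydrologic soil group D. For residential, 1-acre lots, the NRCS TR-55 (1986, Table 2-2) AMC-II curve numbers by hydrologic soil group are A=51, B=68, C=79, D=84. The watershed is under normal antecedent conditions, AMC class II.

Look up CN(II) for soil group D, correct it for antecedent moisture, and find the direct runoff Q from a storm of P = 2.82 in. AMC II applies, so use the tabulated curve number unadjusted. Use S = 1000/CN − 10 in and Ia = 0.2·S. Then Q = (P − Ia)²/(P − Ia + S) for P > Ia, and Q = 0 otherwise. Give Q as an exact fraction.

Q = 6558721/4789050 in ≈ 1.370 in

NRCS table: residential, 1-acre lots, soil group D → CN(II) = 84
CN(II) = 84; AMC II needs no correction.
Retention S: 1000/CN − 10 with CN=84.000 → S = 40/21 ≈ 1.905 in
Initial abstraction Ia = S/5 = (40/21)/5 = 8/21 ≈ 0.381 in
Excess rainfall: 2.820 − 0.381 = 2.439 in; P > Ia so Q > 0
Q: (2561/1050)² ÷ (4561/1050) = 6558721/4789050 in (≈ 1.370 in)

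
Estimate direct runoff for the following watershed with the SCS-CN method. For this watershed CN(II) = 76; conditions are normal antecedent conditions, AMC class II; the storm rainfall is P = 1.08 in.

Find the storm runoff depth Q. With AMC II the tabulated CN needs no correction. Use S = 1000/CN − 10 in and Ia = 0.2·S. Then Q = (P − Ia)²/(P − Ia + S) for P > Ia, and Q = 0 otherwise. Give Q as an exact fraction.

Q = 15123/271225 in ≈ 0.056 in

Average conditions: CN = 76 (no AMC adjustment).
Retention S: 1000/CN − 10 with CN=76.000 → S = 60/19 ≈ 3.158 in
Initial abstraction Ia = S/5 = (60/19)/5 = 12/19 ≈ 0.632 in
Since P=1.080 > Ia=0.632: effective rainfall P−Ia = 213/475 in
Runoff Q = (P−Ia)²/(P−Ia+S) = (0.448)²/(0.448+3.158) = 15123/271225 ≈ 0.056 in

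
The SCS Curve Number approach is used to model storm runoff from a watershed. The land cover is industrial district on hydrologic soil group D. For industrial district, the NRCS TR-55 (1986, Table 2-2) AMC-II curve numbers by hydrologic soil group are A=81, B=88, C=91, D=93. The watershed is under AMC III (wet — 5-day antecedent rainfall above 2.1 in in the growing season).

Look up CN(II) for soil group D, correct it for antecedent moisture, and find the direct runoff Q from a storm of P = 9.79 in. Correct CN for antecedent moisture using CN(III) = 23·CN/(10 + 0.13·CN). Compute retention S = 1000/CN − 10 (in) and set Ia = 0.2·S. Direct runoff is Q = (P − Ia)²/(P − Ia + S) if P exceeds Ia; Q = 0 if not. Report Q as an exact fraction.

Q = 4326736966561/459902325900 in ≈ 9.408 in

NRCS table: industrial district, soil group D → CN(II) = 93
CN(III) from CN(II)=93: (23·93)/(10 + 0.13·93) = 213900/2209 ≈ 96.831
S = 1000/(213900/2209) − 10 = 700/2139 in ≈ 0.327 in
Ia = 0.2S: 0.2·0.327 = 0.065 in (exactly 140/2139)
Since P=9.790 > Ia=0.065: effective rainfall P−Ia = 2080081/213900 in
Runoff Q = (P−Ia)²/(P−Ia+S) = (9.725)²/(9.725+0.327) = 4326736966561/459902325900 ≈ 9.408 in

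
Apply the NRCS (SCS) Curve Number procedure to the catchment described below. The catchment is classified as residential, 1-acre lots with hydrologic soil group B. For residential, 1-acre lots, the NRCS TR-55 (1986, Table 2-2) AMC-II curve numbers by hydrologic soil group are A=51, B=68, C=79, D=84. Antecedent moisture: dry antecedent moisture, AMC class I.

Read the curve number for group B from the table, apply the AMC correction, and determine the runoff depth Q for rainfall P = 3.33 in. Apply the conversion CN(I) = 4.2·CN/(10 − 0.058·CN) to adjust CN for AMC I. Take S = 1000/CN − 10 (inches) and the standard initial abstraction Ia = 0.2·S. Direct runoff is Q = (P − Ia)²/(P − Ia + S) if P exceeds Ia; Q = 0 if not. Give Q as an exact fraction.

NRCS table: residential, 1-acre lots, soil group B → CN(II) = 68
Dry (AMC I): CN(I) = 4.2·68/(10 − 0.058·68) = (1428/5)/(757/125) = 35700/757 ≈ 47.160
Retention S: 1000/CN − 10 with CN=47.160 → S = 4000/357 ≈ 11.204 in
Ia = 0.2S: 0.2·11.204 = 2.241 in (exactly 800/357)
Excess rainfall: 3.330 − 2.241 = 1.089 in; P > Ia so Q > 0
Runoff Q = (P−Ia)²/(P−Ia+S) = (1.089)²/(1.089+11.204) = 1511732161/15668051700 ≈ 0.096 in

Q = 1511732161/15668051700 in ≈ 0.096 in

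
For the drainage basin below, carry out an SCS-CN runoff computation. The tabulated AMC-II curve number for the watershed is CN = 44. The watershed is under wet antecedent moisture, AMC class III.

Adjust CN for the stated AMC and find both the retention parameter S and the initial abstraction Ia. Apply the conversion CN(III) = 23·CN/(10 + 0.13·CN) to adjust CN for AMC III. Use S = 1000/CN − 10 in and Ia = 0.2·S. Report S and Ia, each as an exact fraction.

S = 1400/253 in ≈ 5.534 in; Ia = 280/253 in ≈ 1.107 in

CN(III) from CN(II)=44: (23·44)/(10 + 0.13·44) = 25300/393 ≈ 64.377
Retention S: 1000/CN − 10 with CN=64.377 → S = 1400/253 ≈ 5.534 in
Ia = 0.2·(1400/253) = 280/253 in ≈ 1.107 in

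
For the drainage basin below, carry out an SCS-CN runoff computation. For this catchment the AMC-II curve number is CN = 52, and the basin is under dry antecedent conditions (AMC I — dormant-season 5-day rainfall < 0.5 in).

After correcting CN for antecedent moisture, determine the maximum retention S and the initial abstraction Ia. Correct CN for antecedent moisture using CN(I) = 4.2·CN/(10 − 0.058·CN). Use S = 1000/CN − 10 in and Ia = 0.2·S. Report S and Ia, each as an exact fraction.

S = 2000/91 in ≈ 21.978 in; Ia = 400/91 in ≈ 4.396 in

CN(I) from CN(II)=52: (4.2·52)/(10 − 0.058·52) = 9100/291 ≈ 31.271
S = 1000/(9100/291) − 10 = 2000/91 in ≈ 21.978 in
Ia = 0.2·(2000/91) = 400/91 in ≈ 4.396 in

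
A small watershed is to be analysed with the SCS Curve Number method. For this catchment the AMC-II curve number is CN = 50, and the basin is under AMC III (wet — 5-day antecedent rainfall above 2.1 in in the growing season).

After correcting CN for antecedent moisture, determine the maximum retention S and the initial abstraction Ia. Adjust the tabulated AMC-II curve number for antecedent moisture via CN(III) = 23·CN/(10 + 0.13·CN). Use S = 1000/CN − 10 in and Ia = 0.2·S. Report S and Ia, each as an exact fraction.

S = 100/23 in ≈ 4.348 in; Ia = 20/23 in ≈ 0.870 in

Wet (AMC III): CN(III) = 23·50/(10 + 0.13·50) = 1150/(33/2) = 2300/33 ≈ 69.697
Max retention: S = 1000/(2300/33) − 10 = 100/23 in (≈ 4.348 in)
Ia = 0.2·(100/23) = 20/23 in ≈ 0.870 in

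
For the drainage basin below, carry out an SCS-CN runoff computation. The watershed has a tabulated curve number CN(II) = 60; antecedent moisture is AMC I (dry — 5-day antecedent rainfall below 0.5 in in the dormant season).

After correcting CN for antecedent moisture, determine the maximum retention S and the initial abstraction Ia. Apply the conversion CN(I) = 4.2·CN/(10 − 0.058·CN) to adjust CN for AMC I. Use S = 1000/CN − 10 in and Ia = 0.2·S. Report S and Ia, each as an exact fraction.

Adjust CN=60 to AMC I: 4.2·60/(10 − 0.058·60) → 252 ÷ (163/25) = 6300/163 ≈ 38.650
S = 1000/(6300/163) − 10 = 1000/63 in ≈ 15.873 in
Initial abstraction Ia = S/5 = (1000/63)/5 = 200/63 ≈ 3.175 in

S = 1000/63 in ≈ 15.873 in; Ia = 200/63 in ≈ 3.175 in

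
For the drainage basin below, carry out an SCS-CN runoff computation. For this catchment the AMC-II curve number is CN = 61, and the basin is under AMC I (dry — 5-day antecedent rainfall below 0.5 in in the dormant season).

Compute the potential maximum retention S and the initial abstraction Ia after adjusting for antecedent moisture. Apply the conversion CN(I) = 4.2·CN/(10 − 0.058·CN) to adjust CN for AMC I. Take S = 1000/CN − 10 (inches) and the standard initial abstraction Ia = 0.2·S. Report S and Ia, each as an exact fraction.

Adjust CN=61 to AMC I: 4.2·61/(10 − 0.058·61) → (1281/5) ÷ (3231/500) = 42700/1077 ≈ 39.647
Retention S: 1000/CN − 10 with CN=39.647 → S = 6500/427 ≈ 15.222 in
Ia = 0.2S: 0.2·15.222 = 3.044 in (exactly 1300/427)

S = 6500/427 in ≈ 15.222 in; Ia = 1300/427 in ≈ 3.044 in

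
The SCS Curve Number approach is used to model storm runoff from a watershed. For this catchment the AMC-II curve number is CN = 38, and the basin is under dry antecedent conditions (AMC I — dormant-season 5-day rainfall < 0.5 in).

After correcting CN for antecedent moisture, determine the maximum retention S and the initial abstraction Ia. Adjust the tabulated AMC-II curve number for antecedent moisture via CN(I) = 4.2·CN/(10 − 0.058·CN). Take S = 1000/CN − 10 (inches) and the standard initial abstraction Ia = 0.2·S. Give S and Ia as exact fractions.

Dry (AMC I): CN(I) = 4.2·38/(10 − 0.058·38) = (798/5)/(1949/250) = 39900/1949 ≈ 20.472
S = 1000/(39900/1949) − 10 = 15500/399 in ≈ 38.847 in
Ia = 0.2·(15500/399) = 3100/399 in ≈ 7.769 in

S = 15500/399 in ≈ 38.847 in; Ia = 3100/399 in ≈ 7.769 in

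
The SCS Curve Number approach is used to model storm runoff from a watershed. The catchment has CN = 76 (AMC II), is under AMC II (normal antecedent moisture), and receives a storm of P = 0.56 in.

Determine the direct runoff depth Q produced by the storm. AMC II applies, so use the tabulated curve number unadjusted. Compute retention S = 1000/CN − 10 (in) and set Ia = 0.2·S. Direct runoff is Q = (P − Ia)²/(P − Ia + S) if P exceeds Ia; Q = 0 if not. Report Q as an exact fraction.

CN(II) = 76; AMC II needs no correction.
S = 1000/76 − 10 = 60/19 in ≈ 3.158 in
Ia = 0.2S: 0.2·3.158 = 0.632 in (exactly 12/19)
P = 0.560 ≤ Ia = 0.632 in: entire storm abstracted, Q = 0.

Q = 0 in ≈ 0.000 in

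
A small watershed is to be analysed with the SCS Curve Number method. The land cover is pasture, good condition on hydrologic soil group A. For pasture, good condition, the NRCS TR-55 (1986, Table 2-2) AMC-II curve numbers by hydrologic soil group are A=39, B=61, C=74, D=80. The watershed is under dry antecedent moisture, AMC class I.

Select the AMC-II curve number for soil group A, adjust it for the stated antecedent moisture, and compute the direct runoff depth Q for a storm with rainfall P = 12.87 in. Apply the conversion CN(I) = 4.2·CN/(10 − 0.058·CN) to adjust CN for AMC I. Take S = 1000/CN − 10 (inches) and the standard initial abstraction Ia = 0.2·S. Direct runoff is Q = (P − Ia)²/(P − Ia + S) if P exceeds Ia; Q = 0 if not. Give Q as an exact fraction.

Q = 197183066809/286162940700 in ≈ 0.689 in

NRCS table: pasture, good condition, soil group A → CN(II) = 39
Adjust CN=39 to AMC I: 4.2·39/(10 − 0.058·39) → (819/5) ÷ (3869/500) = 81900/3869 ≈ 21.168
S = 1000/(81900/3869) − 10 = 30500/819 in ≈ 37.241 in
Ia = 0.2S: 0.2·37.241 = 7.448 in (exactly 6100/819)
Since P=12.870 > Ia=7.448: effective rainfall P−Ia = 444053/81900 in
Q: (444053/81900)² ÷ (3494053/81900) = 197183066809/286162940700 in (≈ 0.689 in)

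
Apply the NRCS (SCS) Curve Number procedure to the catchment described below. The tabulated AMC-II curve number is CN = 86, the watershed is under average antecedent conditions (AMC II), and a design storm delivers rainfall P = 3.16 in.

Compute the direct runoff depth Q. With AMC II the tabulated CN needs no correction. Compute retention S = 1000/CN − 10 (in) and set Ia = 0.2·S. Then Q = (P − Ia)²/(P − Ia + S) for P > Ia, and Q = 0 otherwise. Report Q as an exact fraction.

Q = 9284209/5156775 in ≈ 1.800 in

Average conditions: CN = 86 (no AMC adjustment).
S = 1000/86 − 10 = 70/43 in ≈ 1.628 in
Ia = 0.2S: 0.2·1.628 = 0.326 in (exactly 14/43)
Excess rainfall: 3.160 − 0.326 = 2.834 in; P > Ia so Q > 0
Runoff Q = (P−Ia)²/(P−Ia+S) = (2.834)²/(2.834+1.628) = 9284209/5156775 ≈ 1.800 in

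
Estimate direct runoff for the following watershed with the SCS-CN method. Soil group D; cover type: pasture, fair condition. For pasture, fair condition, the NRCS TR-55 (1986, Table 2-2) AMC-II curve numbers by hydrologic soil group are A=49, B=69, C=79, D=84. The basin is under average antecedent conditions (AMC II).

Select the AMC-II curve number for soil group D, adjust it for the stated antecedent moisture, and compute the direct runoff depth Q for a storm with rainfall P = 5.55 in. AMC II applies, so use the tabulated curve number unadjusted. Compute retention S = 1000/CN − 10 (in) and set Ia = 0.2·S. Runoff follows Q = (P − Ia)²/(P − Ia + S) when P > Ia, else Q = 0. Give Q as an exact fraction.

Q = 4713241/1247820 in ≈ 3.777 in

NRCS table: pasture, fair condition, soil group D → CN(II) = 84
Average conditions: CN = 84 (no AMC adjustment).
S = 1000/84 − 10 = 40/21 in ≈ 1.905 in
Ia = 0.2·(40/21) = 8/21 in ≈ 0.381 in
Excess rainfall: 5.550 − 0.381 = 5.169 in; P > Ia so Q > 0
Q = (2171/420)²/((2171/420) + 40/21) = (4713241/176400)/(2971/420) = 4713241/1247820 in ≈ 3.777 in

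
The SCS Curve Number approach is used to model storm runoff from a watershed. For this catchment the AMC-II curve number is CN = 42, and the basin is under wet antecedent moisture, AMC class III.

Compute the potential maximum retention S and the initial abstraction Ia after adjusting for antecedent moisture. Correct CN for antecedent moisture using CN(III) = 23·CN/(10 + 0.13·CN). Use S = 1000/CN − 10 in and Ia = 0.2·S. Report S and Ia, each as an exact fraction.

S = 2900/483 in ≈ 6.004 in; Ia = 580/483 in ≈ 1.201 in

Adjust CN=42 to AMC III: 23·42/(10 + 0.13·42) → 966 ÷ (773/50) = 48300/773 ≈ 62.484
Max retention: S = 1000/(48300/773) − 10 = 2900/483 in (≈ 6.004 in)
Ia = 0.2S: 0.2·6.004 = 1.201 in (exactly 580/483)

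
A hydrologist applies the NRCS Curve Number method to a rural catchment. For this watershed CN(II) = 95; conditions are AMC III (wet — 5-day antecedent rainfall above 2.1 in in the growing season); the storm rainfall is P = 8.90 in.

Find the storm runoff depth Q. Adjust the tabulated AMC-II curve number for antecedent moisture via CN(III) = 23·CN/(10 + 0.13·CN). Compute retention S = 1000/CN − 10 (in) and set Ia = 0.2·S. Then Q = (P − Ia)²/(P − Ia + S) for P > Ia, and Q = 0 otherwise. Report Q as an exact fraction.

Adjust CN=95 to AMC III: 23·95/(10 + 0.13·95) → 2185 ÷ (447/20) = 43700/447 ≈ 97.763
S = 1000/(43700/447) − 10 = 100/437 in ≈ 0.229 in
Ia = 0.2·(100/437) = 20/437 in ≈ 0.046 in
Excess rainfall: 8.900 − 0.046 = 8.854 in; P > Ia so Q > 0
Q: (38693/4370)² ÷ (39693/4370) = 1497148249/173458410 in (≈ 8.631 in)

Q = 1497148249/173458410 in ≈ 8.631 in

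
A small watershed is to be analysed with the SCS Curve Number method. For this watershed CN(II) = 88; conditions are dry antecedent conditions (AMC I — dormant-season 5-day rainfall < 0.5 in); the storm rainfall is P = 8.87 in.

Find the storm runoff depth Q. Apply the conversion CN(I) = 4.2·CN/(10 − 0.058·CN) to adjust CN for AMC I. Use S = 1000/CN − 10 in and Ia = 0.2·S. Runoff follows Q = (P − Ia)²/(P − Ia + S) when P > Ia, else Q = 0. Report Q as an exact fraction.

Dry (AMC I): CN(I) = 4.2·88/(10 − 0.058·88) = (1848/5)/(612/125) = 3850/51 ≈ 75.490
Max retention: S = 1000/(3850/51) − 10 = 250/77 in (≈ 3.247 in)
Initial abstraction Ia = S/5 = (250/77)/5 = 50/77 ≈ 0.649 in
Excess rainfall: 8.870 − 0.649 = 8.221 in; P > Ia so Q > 0
Q = (63299/7700)²/((63299/7700) + 250/77) = (4006763401/59290000)/(88299/7700) = 4006763401/679902300 in ≈ 5.893 in

Q = 4006763401/679902300 in ≈ 5.893 in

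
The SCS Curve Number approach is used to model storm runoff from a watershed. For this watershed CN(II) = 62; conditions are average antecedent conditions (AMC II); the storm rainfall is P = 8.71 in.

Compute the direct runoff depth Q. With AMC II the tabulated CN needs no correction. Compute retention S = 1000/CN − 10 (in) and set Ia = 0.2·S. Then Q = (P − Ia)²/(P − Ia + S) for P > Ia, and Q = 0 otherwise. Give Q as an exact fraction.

Q = 538286401/130823100 in ≈ 4.115 in

CN(II) = 62; AMC II needs no correction.
Max retention: S = 1000/62 − 10 = 190/31 in (≈ 6.129 in)
Ia = 0.2S: 0.2·6.129 = 1.226 in (exactly 38/31)
Since P=8.710 > Ia=1.226: effective rainfall P−Ia = 23201/3100 in
Q = (23201/3100)²/((23201/3100) + 190/31) = (538286401/9610000)/(42201/3100) = 538286401/130823100 in ≈ 4.115 in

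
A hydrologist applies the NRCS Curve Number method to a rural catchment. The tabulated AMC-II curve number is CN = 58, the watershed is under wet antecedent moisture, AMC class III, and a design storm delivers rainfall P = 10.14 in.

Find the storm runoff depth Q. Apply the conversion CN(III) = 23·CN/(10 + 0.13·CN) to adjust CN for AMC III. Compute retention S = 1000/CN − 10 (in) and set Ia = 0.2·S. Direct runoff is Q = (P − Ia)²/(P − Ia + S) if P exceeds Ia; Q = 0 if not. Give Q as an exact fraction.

Q = 33532058187/4693112050 in ≈ 7.145 in

Adjust CN=58 to AMC III: 23·58/(10 + 0.13·58) → 1334 ÷ (877/50) = 66700/877 ≈ 76.055
S = 1000/(66700/877) − 10 = 2100/667 in ≈ 3.148 in
Initial abstraction Ia = S/5 = (2100/667)/5 = 420/667 ≈ 0.630 in
Since P=10.140 > Ia=0.630: effective rainfall P−Ia = 317169/33350 in
Q: (317169/33350)² ÷ (422169/33350) = 33532058187/4693112050 in (≈ 7.145 in)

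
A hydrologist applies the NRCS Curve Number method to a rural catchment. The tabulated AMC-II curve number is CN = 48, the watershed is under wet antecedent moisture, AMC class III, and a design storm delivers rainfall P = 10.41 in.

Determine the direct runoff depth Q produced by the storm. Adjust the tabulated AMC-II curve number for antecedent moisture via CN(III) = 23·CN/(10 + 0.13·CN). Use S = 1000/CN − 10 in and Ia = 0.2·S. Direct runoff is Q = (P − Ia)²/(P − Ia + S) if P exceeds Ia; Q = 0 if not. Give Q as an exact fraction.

Wet (AMC III): CN(III) = 23·48/(10 + 0.13·48) = 1104/(406/25) = 13800/203 ≈ 67.980
Max retention: S = 1000/(13800/203) − 10 = 325/69 in (≈ 4.710 in)
Initial abstraction Ia = S/5 = (325/69)/5 = 65/69 ≈ 0.942 in
Excess rainfall: 10.410 − 0.942 = 9.468 in; P > Ia so Q > 0
Runoff Q = (P−Ia)²/(P−Ia+S) = (9.468)²/(9.468+4.710) = 4267878241/675020100 ≈ 6.323 in

Q = 4267878241/675020100 in ≈ 6.323 in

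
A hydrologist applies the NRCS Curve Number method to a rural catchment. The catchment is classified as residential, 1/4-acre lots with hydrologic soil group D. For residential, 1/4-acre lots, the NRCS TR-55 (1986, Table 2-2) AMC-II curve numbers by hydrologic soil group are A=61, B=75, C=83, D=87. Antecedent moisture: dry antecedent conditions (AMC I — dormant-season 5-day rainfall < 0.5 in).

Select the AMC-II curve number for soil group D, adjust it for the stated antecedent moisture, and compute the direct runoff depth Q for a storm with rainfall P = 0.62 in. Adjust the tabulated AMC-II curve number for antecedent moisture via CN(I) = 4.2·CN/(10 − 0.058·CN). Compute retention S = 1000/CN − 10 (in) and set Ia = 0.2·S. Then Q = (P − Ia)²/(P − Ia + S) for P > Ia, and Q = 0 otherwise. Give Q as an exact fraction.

Q = 0 in ≈ 0.000 in

NRCS table: residential, 1/4-acre lots, soil group D → CN(II) = 87
Dry (AMC I): CN(I) = 4.2·87/(10 − 0.058·87) = (1827/5)/(2477/500) = 182700/2477 ≈ 73.759
S = 1000/(182700/2477) − 10 = 6500/1827 in ≈ 3.558 in
Ia = 0.2·(6500/1827) = 1300/1827 in ≈ 0.712 in
P = 0.620 ≤ Ia = 0.712 in: entire storm abstracted, Q = 0.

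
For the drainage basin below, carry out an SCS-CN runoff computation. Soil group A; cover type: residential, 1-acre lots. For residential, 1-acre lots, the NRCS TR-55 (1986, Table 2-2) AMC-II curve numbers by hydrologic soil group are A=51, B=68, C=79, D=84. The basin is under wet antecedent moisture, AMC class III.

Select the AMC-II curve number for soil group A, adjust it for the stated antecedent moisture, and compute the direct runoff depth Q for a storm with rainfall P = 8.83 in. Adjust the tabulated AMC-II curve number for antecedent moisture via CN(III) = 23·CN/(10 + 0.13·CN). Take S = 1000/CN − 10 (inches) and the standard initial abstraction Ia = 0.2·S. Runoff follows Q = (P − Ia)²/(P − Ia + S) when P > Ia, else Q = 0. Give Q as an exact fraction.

NRCS table: residential, 1-acre lots, soil group A → CN(II) = 51
Wet (AMC III): CN(III) = 23·51/(10 + 0.13·51) = 1173/(1663/100) = 117300/1663 ≈ 70.535
Retention S: 1000/CN − 10 with CN=70.535 → S = 4900/1173 ≈ 4.177 in
Initial abstraction Ia = S/5 = (4900/1173)/5 = 980/1173 ≈ 0.835 in
Since P=8.830 > Ia=0.835: effective rainfall P−Ia = 937759/117300 in
Runoff Q = (P−Ia)²/(P−Ia+S) = (7.995)²/(7.995+4.177) = 879391942081/167476130700 ≈ 5.251 in

Q = 879391942081/167476130700 in ≈ 5.251 in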